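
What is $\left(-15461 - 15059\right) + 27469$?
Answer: $-3051$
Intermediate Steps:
$\left(-15461 - 15059\right) + 27469 = -30520 + 27469 = -3051$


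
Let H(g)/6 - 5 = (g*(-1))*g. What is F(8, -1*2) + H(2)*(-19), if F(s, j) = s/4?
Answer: -112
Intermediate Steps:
F(s, j) = s/4 (F(s, j) = s*(¼) = s/4)
H(g) = 30 - 6*g² (H(g) = 30 + 6*((g*(-1))*g) = 30 + 6*((-g)*g) = 30 + 6*(-g²) = 30 - 6*g²)
F(8, -1*2) + H(2)*(-19) = (¼)*8 + (30 - 6*2²)*(-19) = 2 + (30 - 6*4)*(-19) = 2 + (30 - 24)*(-19) = 2 + 6*(-19) = 2 - 114 = -112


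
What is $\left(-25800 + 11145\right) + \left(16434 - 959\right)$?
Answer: $820$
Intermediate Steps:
$\left(-25800 + 11145\right) + \left(16434 - 959\right) = -14655 + 15475 = 820$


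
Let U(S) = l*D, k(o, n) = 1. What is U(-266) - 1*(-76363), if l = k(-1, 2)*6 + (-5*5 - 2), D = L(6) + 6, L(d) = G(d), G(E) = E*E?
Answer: 75481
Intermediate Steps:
G(E) = E²
L(d) = d²
D = 42 (D = 6² + 6 = 36 + 6 = 42)
l = -21 (l = 1*6 + (-5*5 - 2) = 6 + (-25 - 2) = 6 - 27 = -21)
U(S) = -882 (U(S) = -21*42 = -882)
U(-266) - 1*(-76363) = -882 - 1*(-76363) = -882 + 76363 = 75481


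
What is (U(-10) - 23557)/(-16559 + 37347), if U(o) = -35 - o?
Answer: -11791/10394 ≈ -1.1344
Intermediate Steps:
(U(-10) - 23557)/(-16559 + 37347) = ((-35 - 1*(-10)) - 23557)/(-16559 + 37347) = ((-35 + 10) - 23557)/20788 = (-25 - 23557)*(1/20788) = -23582*1/20788 = -11791/10394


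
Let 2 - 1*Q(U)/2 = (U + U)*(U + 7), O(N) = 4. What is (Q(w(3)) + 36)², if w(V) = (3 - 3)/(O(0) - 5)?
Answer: 1600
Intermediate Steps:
w(V) = 0 (w(V) = (3 - 3)/(4 - 5) = 0/(-1) = 0*(-1) = 0)
Q(U) = 4 - 4*U*(7 + U) (Q(U) = 4 - 2*(U + U)*(U + 7) = 4 - 2*2*U*(7 + U) = 4 - 4*U*(7 + U))
(Q(w(3)) + 36)² = ((4 - 28*0 - 4*0²) + 36)² = ((4 + 0 - 4*0) + 36)² = ((4 + 0 + 0) + 36)² = (4 + 36)² = 40² = 1600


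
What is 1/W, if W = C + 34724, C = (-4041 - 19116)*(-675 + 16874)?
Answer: -1/375085519 ≈ -2.6661e-9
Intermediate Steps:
C = -375120243 (C = -23157*16199 = -375120243)
W = -375085519 (W = -375120243 + 34724 = -375085519)
1/W = 1/(-375085519) = -1/375085519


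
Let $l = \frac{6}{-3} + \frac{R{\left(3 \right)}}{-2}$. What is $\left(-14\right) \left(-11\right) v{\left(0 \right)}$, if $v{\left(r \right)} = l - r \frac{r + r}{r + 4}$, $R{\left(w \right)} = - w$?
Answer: $-77$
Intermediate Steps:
$l = - \frac{1}{2}$ ($l = \frac{6}{-3} + \frac{\left(-1\right) 3}{-2} = 6 \left(- \frac{1}{3}\right) - - \frac{3}{2} = -2 + \frac{3}{2} = - \frac{1}{2} \approx -0.5$)
$v{\left(r \right)} = - \frac{1}{2} - \frac{2 r^{2}}{4 + r}$ ($v{\left(r \right)} = - \frac{1}{2} - r \frac{r + r}{r + 4} = - \frac{1}{2} - r \frac{2 r}{4 + r} = - \frac{1}{2} - \frac{2 r^{2}}{4 + r}$)
$\left(-14\right) \left(-11\right) v{\left(0 \right)} = \left(-14\right) \left(-11\right) \frac{-4 - 0 - 4 \cdot 0^{2}}{2 \left(4 + 0\right)} = 154 \frac{-4 + 0 - 0}{2 \cdot 4} = 154 \cdot \frac{1}{2} \cdot \frac{1}{4} \left(-4 + 0 + 0\right) = 154 \cdot \frac{1}{2} \cdot \frac{1}{4} \left(-4\right) = 154 \left(- \frac{1}{2}\right) = -77$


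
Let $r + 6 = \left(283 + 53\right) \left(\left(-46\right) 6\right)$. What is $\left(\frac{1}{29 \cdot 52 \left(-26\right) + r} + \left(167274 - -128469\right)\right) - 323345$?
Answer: $- \frac{3642083901}{131950} \approx -27602.0$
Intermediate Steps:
$r = -92742$ ($r = -6 + \left(283 + 53\right) \left(\left(-46\right) 6\right) = -6 + 336 \left(-276\right) = -6 - 92736 = -92742$)
$\left(\frac{1}{29 \cdot 52 \left(-26\right) + r} + \left(167274 - -128469\right)\right) - 323345 = \left(\frac{1}{29 \cdot 52 \left(-26\right) - 92742} + \left(167274 - -128469\right)\right) - 323345 = \left(\frac{1}{1508 \left(-26\right) - 92742} + \left(167274 + 128469\right)\right) - 323345 = \left(\frac{1}{-39208 - 92742} + 295743\right) - 323345 = \left(\frac{1}{-131950} + 295743\right) - 323345 = \left(- \frac{1}{131950} + 295743\right) - 323345 = \frac{39023288849}{131950} - 323345 = - \frac{3642083901}{131950}$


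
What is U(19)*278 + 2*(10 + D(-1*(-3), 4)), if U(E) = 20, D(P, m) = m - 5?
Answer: 5578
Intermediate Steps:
D(P, m) = -5 + m
U(19)*278 + 2*(10 + D(-1*(-3), 4)) = 20*278 + 2*(10 + (-5 + 4)) = 5560 + 2*(10 - 1) = 5560 + 2*9 = 5560 + 18 = 5578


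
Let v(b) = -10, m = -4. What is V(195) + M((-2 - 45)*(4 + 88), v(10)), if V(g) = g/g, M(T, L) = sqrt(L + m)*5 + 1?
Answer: 2 + 5*I*sqrt(14) ≈ 2.0 + 18.708*I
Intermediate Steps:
M(T, L) = 1 + 5*sqrt(-4 + L) (M(T, L) = sqrt(L - 4)*5 + 1 = sqrt(-4 + L)*5 + 1 = 5*sqrt(-4 + L) + 1 = 1 + 5*sqrt(-4 + L))
V(g) = 1
V(195) + M((-2 - 45)*(4 + 88), v(10)) = 1 + (1 + 5*sqrt(-4 - 10)) = 1 + (1 + 5*sqrt(-14)) = 1 + (1 + 5*(I*sqrt(14))) = 1 + (1 + 5*I*sqrt(14)) = 2 + 5*I*sqrt(14)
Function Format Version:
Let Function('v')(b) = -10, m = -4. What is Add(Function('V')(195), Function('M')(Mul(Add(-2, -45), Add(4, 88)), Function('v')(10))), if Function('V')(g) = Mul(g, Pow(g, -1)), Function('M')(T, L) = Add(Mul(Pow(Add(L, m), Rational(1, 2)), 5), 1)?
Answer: Add(2, Mul(5, I, Pow(14, Rational(1, 2)))) ≈ Add(2.0000, Mul(18.708, I))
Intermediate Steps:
Function('M')(T, L) = Add(1, Mul(5, Pow(Add(-4, L), Rational(1, 2)))) (Function('M')(T, L) = Add(Mul(Pow(Add(L, -4), Rational(1, 2)), 5), 1) = Add(Mul(Pow(Add(-4, L), Rational(1, 2)), 5), 1) = Add(Mul(5, Pow(Add(-4, L), Rational(1, 2))), 1) = Add(1, Mul(5, Pow(Add(-4, L), Rational(1, 2)))))
Function('V')(g) = 1
Add(Function('V')(195), Function('M')(Mul(Add(-2, -45), Add(4, 88)), Function('v')(10))) = Add(1, Add(1, Mul(5, Pow(Add(-4, -10), Rational(1, 2))))) = Add(1, Add(1, Mul(5, Pow(-14, Rational(1, 2))))) = Add(1, Add(1, Mul(5, Mul(I, Pow(14, Rational(1, 2)))))) = Add(1, Add(1, Mul(5, I, Pow(14, Rational(1, 2))))) = Add(2, Mul(5, I, Pow(14, Rational(1, 2))))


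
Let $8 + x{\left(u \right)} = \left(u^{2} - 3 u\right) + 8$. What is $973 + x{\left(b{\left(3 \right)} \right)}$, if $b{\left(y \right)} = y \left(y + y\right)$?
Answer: $1243$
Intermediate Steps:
$b{\left(y \right)} = 2 y^{2}$ ($b{\left(y \right)} = y 2 y = 2 y^{2}$)
$x{\left(u \right)} = u^{2} - 3 u$ ($x{\left(u \right)} = -8 + \left(\left(u^{2} - 3 u\right) + 8\right) = -8 + \left(8 + u^{2} - 3 u\right) = u^{2} - 3 u$)
$973 + x{\left(b{\left(3 \right)} \right)} = 973 + 2 \cdot 3^{2} \left(-3 + 2 \cdot 3^{2}\right) = 973 + 2 \cdot 9 \left(-3 + 2 \cdot 9\right) = 973 + 18 \left(-3 + 18\right) = 973 + 18 \cdot 15 = 973 + 270 = 1243$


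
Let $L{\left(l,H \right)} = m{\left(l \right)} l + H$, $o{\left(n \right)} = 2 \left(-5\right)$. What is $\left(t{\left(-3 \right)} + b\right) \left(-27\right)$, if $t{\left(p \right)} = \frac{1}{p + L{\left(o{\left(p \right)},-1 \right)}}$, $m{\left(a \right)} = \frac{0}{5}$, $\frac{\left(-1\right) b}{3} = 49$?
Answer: $\frac{15903}{4} \approx 3975.8$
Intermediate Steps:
$b = -147$ ($b = \left(-3\right) 49 = -147$)
$m{\left(a \right)} = 0$ ($m{\left(a \right)} = 0 \cdot \frac{1}{5} = 0$)
$o{\left(n \right)} = -10$
$L{\left(l,H \right)} = H$ ($L{\left(l,H \right)} = 0 l + H = 0 + H = H$)
$t{\left(p \right)} = \frac{1}{-1 + p}$ ($t{\left(p \right)} = \frac{1}{p - 1} = \frac{1}{-1 + p}$)
$\left(t{\left(-3 \right)} + b\right) \left(-27\right) = \left(\frac{1}{-1 - 3} - 147\right) \left(-27\right) = \left(\frac{1}{-4} - 147\right) \left(-27\right) = \left(- \frac{1}{4} - 147\right) \left(-27\right) = \left(- \frac{589}{4}\right) \left(-27\right) = \frac{15903}{4}$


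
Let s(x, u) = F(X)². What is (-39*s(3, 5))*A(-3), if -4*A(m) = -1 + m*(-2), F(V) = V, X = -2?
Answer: 195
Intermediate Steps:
s(x, u) = 4 (s(x, u) = (-2)² = 4)
A(m) = ¼ + m/2 (A(m) = -(-1 + m*(-2))/4 = -(-1 - 2*m)/4 = ¼ + m/2)
(-39*s(3, 5))*A(-3) = (-39*4)*(¼ + (½)*(-3)) = -156*(¼ - 3/2) = -156*(-5/4) = 195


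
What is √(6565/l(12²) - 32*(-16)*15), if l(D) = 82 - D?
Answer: √29114890/62 ≈ 87.029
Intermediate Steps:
√(6565/l(12²) - 32*(-16)*15) = √(6565/(82 - 1*12²) - 32*(-16)*15) = √(6565/(82 - 1*144) + 512*15) = √(6565/(82 - 144) + 7680) = √(6565/(-62) + 7680) = √(6565*(-1/62) + 7680) = √(-6565/62 + 7680) = √(469595/62) = √29114890/62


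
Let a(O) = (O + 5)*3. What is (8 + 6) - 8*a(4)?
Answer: -202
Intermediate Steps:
a(O) = 15 + 3*O (a(O) = (5 + O)*3 = 15 + 3*O)
(8 + 6) - 8*a(4) = (8 + 6) - 8*(15 + 3*4) = 14 - 8*(15 + 12) = 14 - 8*27 = 14 - 216 = -202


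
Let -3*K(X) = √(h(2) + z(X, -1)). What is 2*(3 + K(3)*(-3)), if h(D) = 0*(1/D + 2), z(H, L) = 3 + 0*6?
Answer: 6 + 2*√3 ≈ 9.4641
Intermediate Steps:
z(H, L) = 3 (z(H, L) = 3 + 0 = 3)
h(D) = 0 (h(D) = 0*(2 + 1/D) = 0)
K(X) = -√3/3 (K(X) = -√(0 + 3)/3 = -√3/3)
2*(3 + K(3)*(-3)) = 2*(3 - √3/3*(-3)) = 2*(3 + √3) = 6 + 2*√3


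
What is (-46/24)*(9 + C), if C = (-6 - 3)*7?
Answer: 207/2 ≈ 103.50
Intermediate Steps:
C = -63 (C = -9*7 = -63)
(-46/24)*(9 + C) = (-46/24)*(9 - 63) = -46*1/24*(-54) = -23/12*(-54) = 207/2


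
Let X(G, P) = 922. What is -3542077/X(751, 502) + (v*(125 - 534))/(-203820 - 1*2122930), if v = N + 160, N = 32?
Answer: -4120727628467/1072631750 ≈ -3841.7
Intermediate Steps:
v = 192 (v = 32 + 160 = 192)
-3542077/X(751, 502) + (v*(125 - 534))/(-203820 - 1*2122930) = -3542077/922 + (192*(125 - 534))/(-203820 - 1*2122930) = -3542077*1/922 + (192*(-409))/(-203820 - 2122930) = -3542077/922 - 78528/(-2326750) = -3542077/922 - 78528*(-1/2326750) = -3542077/922 + 39264/1163375 = -4120727628467/1072631750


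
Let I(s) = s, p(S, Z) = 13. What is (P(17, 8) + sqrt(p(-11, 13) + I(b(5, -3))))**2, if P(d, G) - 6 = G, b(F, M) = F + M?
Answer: (14 + sqrt(15))**2 ≈ 319.44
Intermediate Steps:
P(d, G) = 6 + G
(P(17, 8) + sqrt(p(-11, 13) + I(b(5, -3))))**2 = ((6 + 8) + sqrt(13 + (5 - 3)))**2 = (14 + sqrt(13 + 2))**2 = (14 + sqrt(15))**2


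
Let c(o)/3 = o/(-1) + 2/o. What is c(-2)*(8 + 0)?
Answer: 24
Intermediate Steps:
c(o) = -3*o + 6/o (c(o) = 3*(o/(-1) + 2/o) = 3*(o*(-1) + 2/o) = 3*(-o + 2/o) = -3*o + 6/o)
c(-2)*(8 + 0) = (-3*(-2) + 6/(-2))*(8 + 0) = (6 + 6*(-½))*8 = (6 - 3)*8 = 3*8 = 24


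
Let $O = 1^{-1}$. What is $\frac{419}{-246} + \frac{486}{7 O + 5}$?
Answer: $\frac{4772}{123} \approx 38.797$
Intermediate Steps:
$O = 1$
$\frac{419}{-246} + \frac{486}{7 O + 5} = \frac{419}{-246} + \frac{486}{7 \cdot 1 + 5} = 419 \left(- \frac{1}{246}\right) + \frac{486}{7 + 5} = - \frac{419}{246} + \frac{486}{12} = - \frac{419}{246} + 486 \cdot \frac{1}{12} = - \frac{419}{246} + \frac{81}{2} = \frac{4772}{123}$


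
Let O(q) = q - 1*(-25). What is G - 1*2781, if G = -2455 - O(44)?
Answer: -5305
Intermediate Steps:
O(q) = 25 + q (O(q) = q + 25 = 25 + q)
G = -2524 (G = -2455 - (25 + 44) = -2455 - 1*69 = -2455 - 69 = -2524)
G - 1*2781 = -2524 - 1*2781 = -2524 - 2781 = -5305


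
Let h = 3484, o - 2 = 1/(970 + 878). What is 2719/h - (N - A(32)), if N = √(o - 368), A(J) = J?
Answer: 114207/3484 - I*√312481554/924 ≈ 32.78 - 19.131*I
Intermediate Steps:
o = 3697/1848 (o = 2 + 1/(970 + 878) = 2 + 1/1848 = 3697/1848 ≈ 2.0005)
N = I*√312481554/924 (N = √(3697/1848 - 368) = √(-676367/1848) = I*√312481554/924 ≈ 19.131*I)
2719/h - (N - A(32)) = 2719/3484 - (I*√312481554/924 - 1*32) = 2719*(1/3484) - (I*√312481554/924 - 32) = 2719/3484 - (-32 + I*√312481554/924) = 2719/3484 + (32 - I*√312481554/924) = 114207/3484 - I*√312481554/924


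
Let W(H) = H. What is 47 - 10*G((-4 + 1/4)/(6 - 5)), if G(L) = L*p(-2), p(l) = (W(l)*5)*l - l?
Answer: 872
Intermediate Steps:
p(l) = -l + 5*l² (p(l) = (l*5)*l - l = (5*l)*l - l = 5*l² - l = -l + 5*l²)
G(L) = 22*L (G(L) = L*(-2*(-1 + 5*(-2))) = L*(-2*(-1 - 10)) = L*(-2*(-11)) = L*22 = 22*L)
47 - 10*G((-4 + 1/4)/(6 - 5)) = 47 - 220*(-4 + 1/4)/(6 - 5) = 47 - 220*(-4 + ¼)/1 = 47 - 220*(-15/4*1) = 47 - 220*(-15)/4 = 47 - 10*(-165/2) = 47 + 825 = 872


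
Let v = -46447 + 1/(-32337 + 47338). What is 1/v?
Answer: -15001/696751446 ≈ -2.1530e-5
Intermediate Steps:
v = -696751446/15001 (v = -46447 + 1/15001 = -696751446/15001 ≈ -46447.)
1/v = 1/(-696751446/15001) = -15001/696751446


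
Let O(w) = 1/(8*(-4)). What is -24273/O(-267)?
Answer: 776736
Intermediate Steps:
O(w) = -1/32 (O(w) = 1/(-32) = -1/32)
-24273/O(-267) = -24273/(-1/32) = -24273*(-32) = 776736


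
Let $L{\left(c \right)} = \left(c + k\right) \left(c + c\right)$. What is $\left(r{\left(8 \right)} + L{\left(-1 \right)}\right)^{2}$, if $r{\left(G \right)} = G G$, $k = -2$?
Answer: $4900$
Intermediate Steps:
$L{\left(c \right)} = 2 c \left(-2 + c\right)$ ($L{\left(c \right)} = \left(c - 2\right) \left(c + c\right) = \left(-2 + c\right) 2 c = 2 c \left(-2 + c\right)$)
$r{\left(G \right)} = G^{2}$
$\left(r{\left(8 \right)} + L{\left(-1 \right)}\right)^{2} = \left(8^{2} + 2 \left(-1\right) \left(-2 - 1\right)\right)^{2} = \left(64 + 2 \left(-1\right) \left(-3\right)\right)^{2} = \left(64 + 6\right)^{2} = 70^{2} = 4900$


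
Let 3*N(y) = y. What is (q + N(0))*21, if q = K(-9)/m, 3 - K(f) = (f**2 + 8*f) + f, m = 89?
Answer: 63/89 ≈ 0.70786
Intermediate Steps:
N(y) = y/3
K(f) = 3 - f**2 - 9*f (K(f) = 3 - ((f**2 + 8*f) + f) = 3 - (f**2 + 9*f) = 3 + (-f**2 - 9*f) = 3 - f**2 - 9*f)
q = 3/89 (q = (3 - 1*(-9)**2 - 9*(-9))/89 = (3 - 1*81 + 81)*(1/89) = (3 - 81 + 81)*(1/89) = 3*(1/89) = 3/89 ≈ 0.033708)
(q + N(0))*21 = (3/89 + (1/3)*0)*21 = (3/89 + 0)*21 = (3/89)*21 = 63/89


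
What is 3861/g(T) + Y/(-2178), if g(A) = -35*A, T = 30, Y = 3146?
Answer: -16133/3150 ≈ -5.1216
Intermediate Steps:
3861/g(T) + Y/(-2178) = 3861/((-35*30)) + 3146/(-2178) = 3861/(-1050) + 3146*(-1/2178) = 3861*(-1/1050) - 13/9 = -1287/350 - 13/9 = -16133/3150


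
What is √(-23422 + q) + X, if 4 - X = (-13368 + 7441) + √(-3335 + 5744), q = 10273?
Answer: 5931 - √2409 + 3*I*√1461 ≈ 5881.9 + 114.67*I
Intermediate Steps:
X = 5931 - √2409 (X = 4 - ((-13368 + 7441) + √(-3335 + 5744)) = 4 - (-5927 + √2409) = 4 + (5927 - √2409) = 5931 - √2409 ≈ 5881.9)
√(-23422 + q) + X = √(-23422 + 10273) + (5931 - √2409) = √(-13149) + (5931 - √2409) = 3*I*√1461 + (5931 - √2409) = 5931 - √2409 + 3*I*√1461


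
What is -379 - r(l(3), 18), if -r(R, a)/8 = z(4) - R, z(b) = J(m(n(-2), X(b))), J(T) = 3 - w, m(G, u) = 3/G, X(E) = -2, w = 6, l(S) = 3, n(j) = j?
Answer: -427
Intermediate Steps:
J(T) = -3 (J(T) = 3 - 1*6 = 3 - 6 = -3)
z(b) = -3
r(R, a) = 24 + 8*R (r(R, a) = -8*(-3 - R) = 24 + 8*R)
-379 - r(l(3), 18) = -379 - (24 + 8*3) = -379 - (24 + 24) = -379 - 1*48 = -379 - 48 = -427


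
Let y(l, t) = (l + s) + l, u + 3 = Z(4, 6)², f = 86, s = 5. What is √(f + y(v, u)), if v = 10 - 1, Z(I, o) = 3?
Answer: √109 ≈ 10.440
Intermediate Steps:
v = 9
u = 6 (u = -3 + 3² = -3 + 9 = 6)
y(l, t) = 5 + 2*l (y(l, t) = (l + 5) + l = (5 + l) + l = 5 + 2*l)
√(f + y(v, u)) = √(86 + (5 + 2*9)) = √(86 + (5 + 18)) = √(86 + 23) = √109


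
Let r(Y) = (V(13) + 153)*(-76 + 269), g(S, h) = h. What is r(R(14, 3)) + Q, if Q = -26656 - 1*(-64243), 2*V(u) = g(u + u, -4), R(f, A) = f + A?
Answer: 66730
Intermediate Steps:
R(f, A) = A + f
V(u) = -2 (V(u) = (½)*(-4) = -2)
Q = 37587 (Q = -26656 + 64243 = 37587)
r(Y) = 29143 (r(Y) = (-2 + 153)*(-76 + 269) = 151*193 = 29143)
r(R(14, 3)) + Q = 29143 + 37587 = 66730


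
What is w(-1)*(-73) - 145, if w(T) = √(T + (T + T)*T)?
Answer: -218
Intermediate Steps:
w(T) = √(T + 2*T²) (w(T) = √(T + (2*T)*T) = √(T + 2*T²))
w(-1)*(-73) - 145 = √(-(1 + 2*(-1)))*(-73) - 145 = √(-(1 - 2))*(-73) - 145 = √(-1*(-1))*(-73) - 145 = √1*(-73) - 145 = 1*(-73) - 145 = -73 - 145 = -218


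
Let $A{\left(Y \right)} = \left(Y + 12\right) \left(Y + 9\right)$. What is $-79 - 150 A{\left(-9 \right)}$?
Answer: $-79$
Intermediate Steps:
$A{\left(Y \right)} = \left(9 + Y\right) \left(12 + Y\right)$ ($A{\left(Y \right)} = \left(12 + Y\right) \left(9 + Y\right) = \left(9 + Y\right) \left(12 + Y\right)$)
$-79 - 150 A{\left(-9 \right)} = -79 - 150 \left(108 + \left(-9\right)^{2} + 21 \left(-9\right)\right) = -79 - 150 \left(108 + 81 - 189\right) = -79 - 0 = -79 + 0 = -79$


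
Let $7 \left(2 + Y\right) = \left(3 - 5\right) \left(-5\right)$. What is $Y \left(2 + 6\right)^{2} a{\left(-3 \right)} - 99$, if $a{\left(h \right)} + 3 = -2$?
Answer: $\frac{587}{7} \approx 83.857$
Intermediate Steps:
$a{\left(h \right)} = -5$ ($a{\left(h \right)} = -3 - 2 = -5$)
$Y = - \frac{4}{7}$ ($Y = -2 + \frac{\left(3 - 5\right) \left(-5\right)}{7} = -2 + \frac{\left(-2\right) \left(-5\right)}{7} = -2 + \frac{1}{7} \cdot 10 = -2 + \frac{10}{7} = - \frac{4}{7} \approx -0.57143$)
$Y \left(2 + 6\right)^{2} a{\left(-3 \right)} - 99 = - \frac{4 \left(2 + 6\right)^{2} \left(-5\right)}{7} - 99 = - \frac{4 \cdot 8^{2} \left(-5\right)}{7} - 99 = - \frac{4 \cdot 64 \left(-5\right)}{7} - 99 = \left(- \frac{4}{7}\right) \left(-320\right) - 99 = \frac{1280}{7} - 99 = \frac{587}{7}$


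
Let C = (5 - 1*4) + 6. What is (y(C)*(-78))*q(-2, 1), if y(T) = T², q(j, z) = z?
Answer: -3822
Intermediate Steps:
C = 7 (C = (5 - 4) + 6 = 1 + 6 = 7)
(y(C)*(-78))*q(-2, 1) = (7²*(-78))*1 = (49*(-78))*1 = -3822*1 = -3822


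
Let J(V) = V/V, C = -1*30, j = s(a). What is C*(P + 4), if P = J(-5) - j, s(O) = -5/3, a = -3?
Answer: -200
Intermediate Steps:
s(O) = -5/3 (s(O) = -5*⅓ = -5/3)
j = -5/3 ≈ -1.6667
C = -30
J(V) = 1
P = 8/3 (P = 1 - 1*(-5/3) = 1 + 5/3 = 8/3 ≈ 2.6667)
C*(P + 4) = -30*(8/3 + 4) = -30*20/3 = -200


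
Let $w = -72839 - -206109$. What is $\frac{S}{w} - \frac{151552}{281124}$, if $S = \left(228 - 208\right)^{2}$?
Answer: $- \frac{502122136}{936634887} \approx -0.53609$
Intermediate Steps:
$w = 133270$ ($w = -72839 + 206109 = 133270$)
$S = 400$ ($S = 20^{2} = 400$)
$\frac{S}{w} - \frac{151552}{281124} = \frac{400}{133270} - \frac{151552}{281124} = 400 \cdot \frac{1}{133270} - \frac{37888}{70281} = \frac{40}{13327} - \frac{37888}{70281} = - \frac{502122136}{936634887}$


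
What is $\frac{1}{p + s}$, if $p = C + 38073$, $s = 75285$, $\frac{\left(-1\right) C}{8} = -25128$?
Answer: $\frac{1}{314382} \approx 3.1808 \cdot 10^{-6}$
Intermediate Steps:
$C = 201024$ ($C = \left(-8\right) \left(-25128\right) = 201024$)
$p = 239097$ ($p = 201024 + 38073 = 239097$)
$\frac{1}{p + s} = \frac{1}{239097 + 75285} = \frac{1}{314382}$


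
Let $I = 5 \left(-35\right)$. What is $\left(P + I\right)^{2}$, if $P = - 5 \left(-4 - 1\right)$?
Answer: $22500$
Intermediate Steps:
$I = -175$
$P = 25$ ($P = \left(-5\right) \left(-5\right) = 25$)
$\left(P + I\right)^{2} = \left(25 - 175\right)^{2} = \left(-150\right)^{2} = 22500$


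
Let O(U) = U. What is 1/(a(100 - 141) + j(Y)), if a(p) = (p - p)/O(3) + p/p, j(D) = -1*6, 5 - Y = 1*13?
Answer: -1/5 ≈ -0.20000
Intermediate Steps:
Y = -8 (Y = 5 - 13 = -8)
j(D) = -6
a(p) = 1 (a(p) = (p - p)/3 + p/p = 0*(1/3) + 1 = 0 + 1 = 1)
1/(a(100 - 141) + j(Y)) = 1/(1 - 6) = 1/(-5) = -1/5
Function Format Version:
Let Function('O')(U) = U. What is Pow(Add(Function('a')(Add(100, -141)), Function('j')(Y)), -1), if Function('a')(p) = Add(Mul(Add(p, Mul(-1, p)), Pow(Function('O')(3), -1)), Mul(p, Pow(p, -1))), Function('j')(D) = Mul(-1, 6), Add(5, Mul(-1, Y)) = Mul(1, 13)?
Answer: Rational(-1, 5) ≈ -0.20000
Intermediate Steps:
Y = -8 (Y = Add(5, Mul(-1, Mul(1, 13))) = Add(5, Mul(-1, 13)) = Add(5, -13) = -8)
Function('j')(D) = -6
Function('a')(p) = 1 (Function('a')(p) = Add(Mul(Add(p, Mul(-1, p)), Pow(3, -1)), Mul(p, Pow(p, -1))) = Add(Mul(0, Rational(1, 3)), 1) = Add(0, 1) = 1)
Pow(Add(Function('a')(Add(100, -141)), Function('j')(Y)), -1) = Pow(Add(1, -6), -1) = Pow(-5, -1) = Rational(-1, 5)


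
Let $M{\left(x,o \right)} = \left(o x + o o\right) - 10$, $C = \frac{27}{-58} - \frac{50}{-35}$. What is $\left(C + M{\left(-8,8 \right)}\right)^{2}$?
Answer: $\frac{13461561}{164836} \approx 81.666$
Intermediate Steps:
$C = \frac{391}{406}$ ($C = 27 \left(- \frac{1}{58}\right) - - \frac{10}{7} = - \frac{27}{58} + \frac{10}{7} = \frac{391}{406} \approx 0.96305$)
$M{\left(x,o \right)} = -10 + o^{2} + o x$ ($M{\left(x,o \right)} = \left(o x + o^{2}\right) - 10 = \left(o^{2} + o x\right) - 10 = -10 + o^{2} + o x$)
$\left(C + M{\left(-8,8 \right)}\right)^{2} = \left(\frac{391}{406} + \left(-10 + 8^{2} + 8 \left(-8\right)\right)\right)^{2} = \left(\frac{391}{406} - 10\right)^{2} = \left(- \frac{3669}{406}\right)^{2} = \frac{13461561}{164836}$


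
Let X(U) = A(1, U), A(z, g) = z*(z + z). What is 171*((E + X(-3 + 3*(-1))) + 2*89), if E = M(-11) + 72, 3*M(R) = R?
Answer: 42465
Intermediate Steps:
M(R) = R/3
A(z, g) = 2*z² (A(z, g) = z*(2*z) = 2*z²)
X(U) = 2 (X(U) = 2*1² = 2*1 = 2)
E = 205/3 (E = (⅓)*(-11) + 72 = -11/3 + 72 = 205/3 ≈ 68.333)
171*((E + X(-3 + 3*(-1))) + 2*89) = 171*((205/3 + 2) + 2*89) = 171*(211/3 + 178) = 171*(745/3) = 42465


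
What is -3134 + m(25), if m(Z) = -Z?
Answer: -3159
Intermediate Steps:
-3134 + m(25) = -3134 - 1*25 = -3134 - 25 = -3159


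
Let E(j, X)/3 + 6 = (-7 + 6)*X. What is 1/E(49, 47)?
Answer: -1/159 ≈ -0.0062893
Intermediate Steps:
E(j, X) = -18 - 3*X (E(j, X) = -18 + 3*((-7 + 6)*X) = -18 + 3*(-X) = -18 - 3*X)
1/E(49, 47) = 1/(-18 - 3*47) = 1/(-18 - 141) = 1/(-159) = -1/159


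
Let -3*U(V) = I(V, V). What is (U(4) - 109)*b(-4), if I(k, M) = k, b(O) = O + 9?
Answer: -1655/3 ≈ -551.67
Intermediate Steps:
b(O) = 9 + O
U(V) = -V/3
(U(4) - 109)*b(-4) = (-⅓*4 - 109)*(9 - 4) = (-4/3 - 109)*5 = -331/3*5 = -1655/3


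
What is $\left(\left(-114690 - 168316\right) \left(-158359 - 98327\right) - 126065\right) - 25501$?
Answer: $72643526550$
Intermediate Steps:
$\left(\left(-114690 - 168316\right) \left(-158359 - 98327\right) - 126065\right) - 25501 = \left(\left(-283006\right) \left(-256686\right) - 126065\right) - 25501 = \left(72643678116 - 126065\right) - 25501 = 72643552051 - 25501 = 72643526550$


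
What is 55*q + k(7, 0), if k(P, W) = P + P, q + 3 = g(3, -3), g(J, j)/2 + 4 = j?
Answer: -921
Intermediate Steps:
g(J, j) = -8 + 2*j
q = -17 (q = -3 + (-8 + 2*(-3)) = -3 + (-8 - 6) = -3 - 14 = -17)
k(P, W) = 2*P
55*q + k(7, 0) = 55*(-17) + 2*7 = -935 + 14 = -921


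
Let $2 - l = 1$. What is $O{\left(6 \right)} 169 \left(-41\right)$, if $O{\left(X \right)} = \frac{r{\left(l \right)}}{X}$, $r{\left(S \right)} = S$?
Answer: $- \frac{6929}{6} \approx -1154.8$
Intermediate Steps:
$l = 1$ ($l = 2 - 1 = 1$)
$O{\left(X \right)} = \frac{1}{X}$ ($O{\left(X \right)} = 1 \frac{1}{X} = \frac{1}{X}$)
$O{\left(6 \right)} 169 \left(-41\right) = \frac{1}{6} \cdot 169 \left(-41\right) = \frac{169}{6} \left(-41\right) = - \frac{6929}{6}$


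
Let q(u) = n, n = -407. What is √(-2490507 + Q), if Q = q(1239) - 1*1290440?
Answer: I*√3781354 ≈ 1944.6*I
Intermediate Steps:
q(u) = -407
Q = -1290847 (Q = -407 - 1*1290440 = -407 - 1290440 = -1290847)
√(-2490507 + Q) = √(-2490507 - 1290847) = √(-3781354) = I*√3781354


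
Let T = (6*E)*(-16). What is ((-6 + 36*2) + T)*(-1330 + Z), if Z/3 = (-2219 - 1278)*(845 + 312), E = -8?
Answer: -10124273778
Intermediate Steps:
T = 768 (T = (6*(-8))*(-16) = -48*(-16) = 768)
Z = -12138087 (Z = 3*((-2219 - 1278)*(845 + 312)) = 3*(-3497*1157) = 3*(-4046029) = -12138087)
((-6 + 36*2) + T)*(-1330 + Z) = ((-6 + 36*2) + 768)*(-1330 - 12138087) = ((-6 + 72) + 768)*(-12139417) = (66 + 768)*(-12139417) = 834*(-12139417) = -10124273778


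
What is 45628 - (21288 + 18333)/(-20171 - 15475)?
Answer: 542165103/11882 ≈ 45629.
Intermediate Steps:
45628 - (21288 + 18333)/(-20171 - 15475) = 45628 - 39621/(-35646) = 45628 - 39621*(-1)/35646 = 45628 - 1*(-13207/11882) = 45628 + 13207/11882 = 542165103/11882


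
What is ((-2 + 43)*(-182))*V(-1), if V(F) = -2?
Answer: 14924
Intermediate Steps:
((-2 + 43)*(-182))*V(-1) = ((-2 + 43)*(-182))*(-2) = (41*(-182))*(-2) = -7462*(-2) = 14924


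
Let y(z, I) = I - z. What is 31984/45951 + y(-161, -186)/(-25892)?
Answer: 829278503/1189763292 ≈ 0.69701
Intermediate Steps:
31984/45951 + y(-161, -186)/(-25892) = 31984/45951 + (-186 - 1*(-161))/(-25892) = 31984*(1/45951) + (-186 + 161)*(-1/25892) = 31984/45951 - 25*(-1/25892) = 31984/45951 + 25/25892 = 829278503/1189763292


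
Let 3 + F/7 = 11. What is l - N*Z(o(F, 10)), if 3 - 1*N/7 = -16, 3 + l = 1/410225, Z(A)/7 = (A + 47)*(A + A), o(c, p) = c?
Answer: -4405824294274/410225 ≈ -1.0740e+7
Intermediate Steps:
F = 56 (F = -21 + 7*11 = -21 + 77 = 56)
Z(A) = 14*A*(47 + A) (Z(A) = 7*((A + 47)*(A + A)) = 7*((47 + A)*(2*A)) = 7*(2*A*(47 + A)) = 14*A*(47 + A))
l = -1230674/410225 (l = -3 + 1/410225 = -1230674/410225 ≈ -3.0000)
N = 133 (N = 21 - 7*(-16) = 21 + 112 = 133)
l - N*Z(o(F, 10)) = -1230674/410225 - 133*14*56*(47 + 56) = -1230674/410225 - 133*14*56*103 = -1230674/410225 - 133*80752 = -1230674/410225 - 1*10740016 = -1230674/410225 - 10740016 = -4405824294274/410225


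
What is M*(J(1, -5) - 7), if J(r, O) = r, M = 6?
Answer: -36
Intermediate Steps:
M*(J(1, -5) - 7) = 6*(1 - 7) = 6*(-6) = -36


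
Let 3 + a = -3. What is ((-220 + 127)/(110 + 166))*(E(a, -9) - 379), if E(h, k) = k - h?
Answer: 5921/46 ≈ 128.72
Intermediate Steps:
a = -6 (a = -3 - 3 = -6)
((-220 + 127)/(110 + 166))*(E(a, -9) - 379) = ((-220 + 127)/(110 + 166))*((-9 - 1*(-6)) - 379) = (-93/276)*((-9 + 6) - 379) = (-93*1/276)*(-3 - 379) = -31/92*(-382) = 5921/46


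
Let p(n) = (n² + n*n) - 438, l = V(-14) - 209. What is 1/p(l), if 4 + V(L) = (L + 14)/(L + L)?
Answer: 1/90300 ≈ 1.1074e-5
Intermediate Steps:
V(L) = -4 + (14 + L)/(2*L) (V(L) = -4 + (L + 14)/(L + L) = -4 + (14 + L)/((2*L)) = -4 + (14 + L)*(1/(2*L)) = -4 + (14 + L)/(2*L))
l = -213 (l = (-7/2 + 7/(-14)) - 209 = (-7/2 + 7*(-1/14)) - 209 = (-7/2 - ½) - 209 = -4 - 209 = -213)
p(n) = -438 + 2*n² (p(n) = (n² + n²) - 438 = 2*n² - 438 = -438 + 2*n²)
1/p(l) = 1/(-438 + 2*(-213)²) = 1/(-438 + 2*45369) = 1/(-438 + 90738) = 1/90300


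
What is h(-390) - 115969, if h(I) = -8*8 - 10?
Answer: -116043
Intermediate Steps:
h(I) = -74 (h(I) = -64 - 10 = -74)
h(-390) - 115969 = -74 - 115969 = -116043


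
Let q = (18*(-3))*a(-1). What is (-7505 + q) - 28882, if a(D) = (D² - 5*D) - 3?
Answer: -36549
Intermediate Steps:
a(D) = -3 + D² - 5*D
q = -162 (q = (18*(-3))*(-3 + (-1)² - 5*(-1)) = -54*(-3 + 1 + 5) = -54*3 = -162)
(-7505 + q) - 28882 = (-7505 - 162) - 28882 = -7667 - 28882 = -36549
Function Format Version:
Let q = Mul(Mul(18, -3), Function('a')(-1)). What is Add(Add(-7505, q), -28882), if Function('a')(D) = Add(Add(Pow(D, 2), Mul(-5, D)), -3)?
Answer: -36549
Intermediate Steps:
Function('a')(D) = Add(-3, Pow(D, 2), Mul(-5, D))
q = -162 (q = Mul(Mul(18, -3), Add(-3, Pow(-1, 2), Mul(-5, -1))) = Mul(-54, Add(-3, 1, 5)) = Mul(-54, 3) = -162)
Add(Add(-7505, q), -28882) = Add(Add(-7505, -162), -28882) = Add(-7667, -28882) = -36549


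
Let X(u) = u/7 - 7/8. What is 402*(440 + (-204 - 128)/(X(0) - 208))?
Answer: 98878064/557 ≈ 1.7752e+5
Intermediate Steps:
X(u) = -7/8 + u/7 (X(u) = u*(1/7) - 7*1/8 = u/7 - 7/8 = -7/8 + u/7)
402*(440 + (-204 - 128)/(X(0) - 208)) = 402*(440 + (-204 - 128)/((-7/8 + (1/7)*0) - 208)) = 402*(440 - 332/((-7/8 + 0) - 208)) = 402*(440 - 332/(-7/8 - 208)) = 402*(440 - 332/(-1671/8)) = 402*(440 - 332*(-8/1671)) = 402*(440 + 2656/1671) = 402*(737896/1671) = 98878064/557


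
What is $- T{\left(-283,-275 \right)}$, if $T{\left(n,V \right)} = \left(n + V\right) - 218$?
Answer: $776$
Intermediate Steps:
$T{\left(n,V \right)} = -218 + V + n$ ($T{\left(n,V \right)} = \left(V + n\right) - 218 = -218 + V + n$)
$- T{\left(-283,-275 \right)} = - (-218 - 275 - 283) = \left(-1\right) \left(-776\right) = 776$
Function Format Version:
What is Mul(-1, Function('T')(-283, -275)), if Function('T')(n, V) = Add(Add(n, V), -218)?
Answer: 776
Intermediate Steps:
Function('T')(n, V) = Add(-218, V, n) (Function('T')(n, V) = Add(Add(V, n), -218) = Add(-218, V, n))
Mul(-1, Function('T')(-283, -275)) = Mul(-1, Add(-218, -275, -283)) = Mul(-1, -776) = 776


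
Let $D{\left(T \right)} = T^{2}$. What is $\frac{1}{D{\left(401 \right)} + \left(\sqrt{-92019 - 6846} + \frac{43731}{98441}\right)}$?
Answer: $\frac{1558267376898652}{250572602774758024849} - \frac{377934588759 i \sqrt{65}}{250572602774758024849} \approx 6.2188 \cdot 10^{-6} - 1.216 \cdot 10^{-8} i$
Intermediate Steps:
$\frac{1}{D{\left(401 \right)} + \left(\sqrt{-92019 - 6846} + \frac{43731}{98441}\right)} = \frac{1}{401^{2} + \left(\sqrt{-92019 - 6846} + \frac{43731}{98441}\right)} = \frac{1}{160801 + \left(\sqrt{-98865} + 43731 \cdot \frac{1}{98441}\right)} = \frac{1}{160801 + \left(39 i \sqrt{65} + \frac{43731}{98441}\right)} = \frac{1}{160801 + \left(\frac{43731}{98441} + 39 i \sqrt{65}\right)} = \frac{1}{\frac{15829454972}{98441} + 39 i \sqrt{65}}$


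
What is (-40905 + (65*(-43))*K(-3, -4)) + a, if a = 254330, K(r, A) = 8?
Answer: 191065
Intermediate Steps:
(-40905 + (65*(-43))*K(-3, -4)) + a = (-40905 + (65*(-43))*8) + 254330 = (-40905 - 2795*8) + 254330 = (-40905 - 22360) + 254330 = -63265 + 254330 = 191065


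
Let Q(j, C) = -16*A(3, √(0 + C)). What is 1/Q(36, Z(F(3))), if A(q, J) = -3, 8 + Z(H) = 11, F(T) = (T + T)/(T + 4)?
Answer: 1/48 ≈ 0.020833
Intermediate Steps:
F(T) = 2*T/(4 + T) (F(T) = (2*T)/(4 + T) = 2*T/(4 + T))
Z(H) = 3 (Z(H) = -8 + 11 = 3)
Q(j, C) = 48 (Q(j, C) = -16*(-3) = 48)
1/Q(36, Z(F(3))) = 1/48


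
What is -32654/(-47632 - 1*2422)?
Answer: 563/863 ≈ 0.65238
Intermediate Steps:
-32654/(-47632 - 1*2422) = -32654/(-47632 - 2422) = -32654/(-50054) = -32654*(-1/50054) = 563/863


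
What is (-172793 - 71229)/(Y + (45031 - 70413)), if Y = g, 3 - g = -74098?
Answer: -244022/48719 ≈ -5.0088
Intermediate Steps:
g = 74101 (g = 3 - 1*(-74098) = 3 + 74098 = 74101)
Y = 74101
(-172793 - 71229)/(Y + (45031 - 70413)) = (-172793 - 71229)/(74101 + (45031 - 70413)) = -244022/(74101 - 25382) = -244022/48719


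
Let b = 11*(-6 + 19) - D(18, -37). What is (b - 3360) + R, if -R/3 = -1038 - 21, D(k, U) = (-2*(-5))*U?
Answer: 330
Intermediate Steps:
D(k, U) = 10*U
R = 3177 (R = -3*(-1038 - 21) = -3*(-1059) = 3177)
b = 513 (b = 11*(-6 + 19) - 10*(-37) = 11*13 - 1*(-370) = 143 + 370 = 513)
(b - 3360) + R = (513 - 3360) + 3177 = -2847 + 3177 = 330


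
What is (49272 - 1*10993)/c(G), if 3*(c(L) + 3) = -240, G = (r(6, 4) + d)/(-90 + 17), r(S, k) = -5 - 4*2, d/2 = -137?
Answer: -38279/83 ≈ -461.19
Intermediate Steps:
d = -274 (d = 2*(-137) = -274)
r(S, k) = -13 (r(S, k) = -5 - 8 = -13)
G = 287/73 (G = (-13 - 274)/(-90 + 17) = -287/(-73) = -287*(-1/73) = 287/73 ≈ 3.9315)
c(L) = -83 (c(L) = -3 + (⅓)*(-240) = -3 - 80 = -83)
(49272 - 1*10993)/c(G) = (49272 - 1*10993)/(-83) = (49272 - 10993)*(-1/83) = 38279*(-1/83) = -38279/83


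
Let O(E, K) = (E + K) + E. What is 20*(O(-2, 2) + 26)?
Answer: 480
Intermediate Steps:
O(E, K) = K + 2*E
20*(O(-2, 2) + 26) = 20*((2 + 2*(-2)) + 26) = 20*((2 - 4) + 26) = 20*(-2 + 26) = 20*24 = 480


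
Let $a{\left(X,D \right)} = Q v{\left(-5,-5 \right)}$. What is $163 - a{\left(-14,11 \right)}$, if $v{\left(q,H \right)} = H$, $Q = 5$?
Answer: $188$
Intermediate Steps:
$a{\left(X,D \right)} = -25$ ($a{\left(X,D \right)} = 5 \left(-5\right) = -25$)
$163 - a{\left(-14,11 \right)} = 163 - -25 = 163 + 25 = 188$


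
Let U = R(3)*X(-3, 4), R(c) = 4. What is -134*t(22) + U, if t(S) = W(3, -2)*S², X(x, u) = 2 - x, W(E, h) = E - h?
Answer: -324260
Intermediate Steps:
U = 20 (U = 4*(2 - 1*(-3)) = 4*(2 + 3) = 4*5 = 20)
t(S) = 5*S² (t(S) = (3 - 1*(-2))*S² = (3 + 2)*S² = 5*S²)
-134*t(22) + U = -670*22² + 20 = -670*484 + 20 = -134*2420 + 20 = -324280 + 20 = -324260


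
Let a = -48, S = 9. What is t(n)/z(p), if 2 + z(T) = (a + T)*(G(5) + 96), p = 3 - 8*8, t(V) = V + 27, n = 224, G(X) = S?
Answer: -251/11447 ≈ -0.021927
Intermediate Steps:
G(X) = 9
t(V) = 27 + V
p = -61 (p = 3 - 64 = -61)
z(T) = -5042 + 105*T (z(T) = -2 + (-48 + T)*(9 + 96) = -2 + (-48 + T)*105 = -2 + (-5040 + 105*T) = -5042 + 105*T)
t(n)/z(p) = (27 + 224)/(-5042 + 105*(-61)) = 251/(-5042 - 6405) = 251/(-11447) = 251*(-1/11447) = -251/11447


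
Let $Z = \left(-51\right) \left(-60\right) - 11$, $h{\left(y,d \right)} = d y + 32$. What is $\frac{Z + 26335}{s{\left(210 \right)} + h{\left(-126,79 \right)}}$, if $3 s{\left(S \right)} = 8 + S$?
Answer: $- \frac{22038}{7387} \approx -2.9833$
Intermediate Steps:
$h{\left(y,d \right)} = 32 + d y$
$Z = 3049$ ($Z = 3060 - 11 = 3049$)
$s{\left(S \right)} = \frac{8}{3} + \frac{S}{3}$ ($s{\left(S \right)} = \frac{8 + S}{3} = \frac{8}{3} + \frac{S}{3}$)
$\frac{Z + 26335}{s{\left(210 \right)} + h{\left(-126,79 \right)}} = \frac{3049 + 26335}{\left(\frac{8}{3} + \frac{1}{3} \cdot 210\right) + \left(32 + 79 \left(-126\right)\right)} = \frac{29384}{\left(\frac{8}{3} + 70\right) + \left(32 - 9954\right)} = \frac{29384}{\frac{218}{3} - 9922} = \frac{29384}{- \frac{29548}{3}} = 29384 \left(- \frac{3}{29548}\right) = - \frac{22038}{7387}$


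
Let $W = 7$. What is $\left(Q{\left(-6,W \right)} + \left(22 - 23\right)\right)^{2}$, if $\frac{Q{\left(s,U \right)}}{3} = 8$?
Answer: $529$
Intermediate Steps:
$Q{\left(s,U \right)} = 24$ ($Q{\left(s,U \right)} = 3 \cdot 8 = 24$)
$\left(Q{\left(-6,W \right)} + \left(22 - 23\right)\right)^{2} = \left(24 + \left(22 - 23\right)\right)^{2} = \left(24 - 1\right)^{2} = 23^{2} = 529$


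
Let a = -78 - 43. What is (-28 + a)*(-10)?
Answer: 1490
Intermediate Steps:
a = -121
(-28 + a)*(-10) = (-28 - 121)*(-10) = -149*(-10) = 1490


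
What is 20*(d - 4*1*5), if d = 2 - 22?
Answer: -800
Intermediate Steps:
d = -20
20*(d - 4*1*5) = 20*(-20 - 4*1*5) = 20*(-20 - 4*5) = 20*(-20 - 20) = 20*(-40) = -800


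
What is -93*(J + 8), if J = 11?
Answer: -1767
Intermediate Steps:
-93*(J + 8) = -93*(11 + 8) = -93*19 = -1*1767 = -1767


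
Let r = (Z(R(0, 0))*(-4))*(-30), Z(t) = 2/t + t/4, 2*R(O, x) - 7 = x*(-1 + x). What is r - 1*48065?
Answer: -335240/7 ≈ -47891.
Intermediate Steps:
R(O, x) = 7/2 + x*(-1 + x)/2 (R(O, x) = 7/2 + (x*(-1 + x))/2 = 7/2 + x*(-1 + x)/2)
Z(t) = 2/t + t/4 (Z(t) = 2/t + t*(¼) = 2/t + t/4)
r = 1215/7 (r = ((2/(7/2 + (½)*0² - ½*0) + (7/2 + (½)*0² - ½*0)/4)*(-4))*(-30) = ((2/(7/2 + (½)*0 + 0) + (7/2 + (½)*0 + 0)/4)*(-4))*(-30) = ((2/(7/2 + 0 + 0) + (7/2 + 0 + 0)/4)*(-4))*(-30) = ((2/(7/2) + (¼)*(7/2))*(-4))*(-30) = ((2*(2/7) + 7/8)*(-4))*(-30) = ((4/7 + 7/8)*(-4))*(-30) = ((81/56)*(-4))*(-30) = -81/14*(-30) = 1215/7 ≈ 173.57)
r - 1*48065 = 1215/7 - 1*48065 = 1215/7 - 48065 = -335240/7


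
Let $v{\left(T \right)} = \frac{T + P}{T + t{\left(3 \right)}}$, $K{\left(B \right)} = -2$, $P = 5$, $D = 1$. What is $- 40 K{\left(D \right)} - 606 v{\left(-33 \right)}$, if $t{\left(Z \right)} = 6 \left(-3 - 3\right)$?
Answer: $- \frac{3816}{23} \approx -165.91$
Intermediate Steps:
$t{\left(Z \right)} = -36$ ($t{\left(Z \right)} = 6 \left(-6\right) = -36$)
$v{\left(T \right)} = \frac{5 + T}{-36 + T}$ ($v{\left(T \right)} = \frac{T + 5}{T - 36} = \frac{5 + T}{-36 + T}$)
$- 40 K{\left(D \right)} - 606 v{\left(-33 \right)} = \left(-40\right) \left(-2\right) - 606 \frac{5 - 33}{-36 - 33} = 80 - 606 \frac{1}{-69} \left(-28\right) = 80 - 606 \left(\left(- \frac{1}{69}\right) \left(-28\right)\right) = 80 - \frac{5656}{23} = - \frac{3816}{23}$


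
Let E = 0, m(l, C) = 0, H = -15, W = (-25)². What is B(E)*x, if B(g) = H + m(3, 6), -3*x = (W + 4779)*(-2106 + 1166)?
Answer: -25398800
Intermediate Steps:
W = 625
x = 5079760/3 (x = -(625 + 4779)*(-2106 + 1166)/3 = -5404*(-940)/3 = -⅓*(-5079760) = 5079760/3 ≈ 1.6933e+6)
B(g) = -15 (B(g) = -15 + 0 = -15)
B(E)*x = -15*5079760/3 = -25398800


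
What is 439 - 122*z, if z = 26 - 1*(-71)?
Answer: -11395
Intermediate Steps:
z = 97 (z = 26 + 71 = 97)
439 - 122*z = 439 - 122*97 = 439 - 11834 = -11395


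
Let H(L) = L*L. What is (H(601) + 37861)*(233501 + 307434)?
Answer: 215866602970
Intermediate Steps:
H(L) = L²
(H(601) + 37861)*(233501 + 307434) = (601² + 37861)*(233501 + 307434) = (361201 + 37861)*540935 = 399062*540935 = 215866602970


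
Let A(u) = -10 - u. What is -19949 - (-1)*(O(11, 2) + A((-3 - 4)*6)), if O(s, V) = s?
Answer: -19906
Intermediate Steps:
-19949 - (-1)*(O(11, 2) + A((-3 - 4)*6)) = -19949 - (-1)*(11 + (-10 - (-3 - 4)*6)) = -19949 - (-1)*(11 + (-10 - (-7)*6)) = -19949 - (-1)*(11 + (-10 - 1*(-42))) = -19949 - (-1)*(11 + (-10 + 42)) = -19949 - (-1)*(11 + 32) = -19949 - (-1)*43 = -19949 - 1*(-43) = -19949 + 43 = -19906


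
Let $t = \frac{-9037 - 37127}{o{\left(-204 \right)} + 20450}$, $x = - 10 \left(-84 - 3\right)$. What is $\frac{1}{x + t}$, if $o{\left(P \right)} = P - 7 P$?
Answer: $\frac{10837}{9405108} \approx 0.0011522$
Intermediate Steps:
$o{\left(P \right)} = - 6 P$
$x = 870$ ($x = \left(-10\right) \left(-87\right) = 870$)
$t = - \frac{23082}{10837}$ ($t = \frac{-9037 - 37127}{\left(-6\right) \left(-204\right) + 20450} = - \frac{46164}{1224 + 20450} = - \frac{46164}{21674} = \left(-46164\right) \frac{1}{21674} = - \frac{23082}{10837} \approx -2.1299$)
$\frac{1}{x + t} = \frac{1}{870 - \frac{23082}{10837}} = \frac{1}{\frac{9405108}{10837}} = \frac{10837}{9405108}$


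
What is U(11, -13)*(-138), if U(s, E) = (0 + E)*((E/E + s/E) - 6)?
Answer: -10488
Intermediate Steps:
U(s, E) = E*(-5 + s/E) (U(s, E) = E*((1 + s/E) - 6) = E*(-5 + s/E))
U(11, -13)*(-138) = (11 - 5*(-13))*(-138) = (11 + 65)*(-138) = 76*(-138) = -10488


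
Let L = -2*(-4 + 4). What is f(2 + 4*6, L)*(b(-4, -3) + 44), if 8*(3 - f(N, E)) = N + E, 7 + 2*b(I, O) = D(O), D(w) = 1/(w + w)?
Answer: -485/48 ≈ -10.104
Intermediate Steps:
D(w) = 1/(2*w)
b(I, O) = -7/2 + 1/(4*O) (b(I, O) = -7/2 + (1/(2*O))/2 = -7/2 + 1/(4*O))
L = 0 (L = -2*0 = 0)
f(N, E) = 3 - E/8 - N/8 (f(N, E) = 3 - (N + E)/8 = 3 - (E + N)/8 = 3 + (-E/8 - N/8) = 3 - E/8 - N/8)
f(2 + 4*6, L)*(b(-4, -3) + 44) = (3 - ⅛*0 - (2 + 4*6)/8)*((¼)*(1 - 14*(-3))/(-3) + 44) = (3 + 0 - (2 + 24)/8)*((¼)*(-⅓)*(1 + 42) + 44) = (3 + 0 - ⅛*26)*((¼)*(-⅓)*43 + 44) = (3 + 0 - 13/4)*(-43/12 + 44) = -¼*485/12 = -485/48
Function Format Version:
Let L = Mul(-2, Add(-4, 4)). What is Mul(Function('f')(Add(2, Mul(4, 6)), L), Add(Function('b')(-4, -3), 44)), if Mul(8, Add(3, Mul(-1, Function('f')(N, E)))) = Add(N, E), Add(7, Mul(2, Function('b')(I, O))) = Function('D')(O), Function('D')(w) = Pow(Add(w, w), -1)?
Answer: Rational(-485, 48) ≈ -10.104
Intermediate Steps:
Function('D')(w) = Mul(Rational(1, 2), Pow(w, -1)) (Function('D')(w) = Pow(Mul(2, w), -1) = Mul(Rational(1, 2), Pow(w, -1)))
Function('b')(I, O) = Add(Rational(-7, 2), Mul(Rational(1, 4), Pow(O, -1))) (Function('b')(I, O) = Add(Rational(-7, 2), Mul(Rational(1, 2), Mul(Rational(1, 2), Pow(O, -1)))) = Add(Rational(-7, 2), Mul(Rational(1, 4), Pow(O, -1))))
L = 0 (L = Mul(-2, 0) = 0)
Function('f')(N, E) = Add(3, Mul(Rational(-1, 8), E), Mul(Rational(-1, 8), N)) (Function('f')(N, E) = Add(3, Mul(Rational(-1, 8), Add(N, E))) = Add(3, Mul(Rational(-1, 8), Add(E, N))) = Add(3, Add(Mul(Rational(-1, 8), E), Mul(Rational(-1, 8), N))) = Add(3, Mul(Rational(-1, 8), E), Mul(Rational(-1, 8), N)))
Mul(Function('f')(Add(2, Mul(4, 6)), L), Add(Function('b')(-4, -3), 44)) = Mul(Add(3, Mul(Rational(-1, 8), 0), Mul(Rational(-1, 8), Add(2, Mul(4, 6)))), Add(Mul(Rational(1, 4), Pow(-3, -1), Add(1, Mul(-14, -3))), 44)) = Mul(Add(3, 0, Mul(Rational(-1, 8), Add(2, 24))), Add(Mul(Rational(1, 4), Rational(-1, 3), Add(1, 42)), 44)) = Mul(Add(3, 0, Mul(Rational(-1, 8), 26)), Add(Mul(Rational(1, 4), Rational(-1, 3), 43), 44)) = Mul(Add(3, 0, Rational(-13, 4)), Add(Rational(-43, 12), 44)) = Mul(Rational(-1, 4), Rational(485, 12)) = Rational(-485, 48)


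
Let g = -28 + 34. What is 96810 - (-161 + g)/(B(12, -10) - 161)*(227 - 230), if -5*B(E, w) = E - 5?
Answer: 78612045/812 ≈ 96813.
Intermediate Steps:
B(E, w) = 1 - E/5 (B(E, w) = -(E - 5)/5 = -(-5 + E)/5 = 1 - E/5)
g = 6
96810 - (-161 + g)/(B(12, -10) - 161)*(227 - 230) = 96810 - (-161 + 6)/((1 - ⅕*12) - 161)*(227 - 230) = 96810 - (-155/((1 - 12/5) - 161))*(-3) = 96810 - (-155/(-7/5 - 161))*(-3) = 96810 - (-155/(-812/5))*(-3) = 96810 - (-155*(-5/812))*(-3) = 96810 - 775*(-3)/812 = 96810 - 1*(-2325/812) = 96810 + 2325/812 = 78612045/812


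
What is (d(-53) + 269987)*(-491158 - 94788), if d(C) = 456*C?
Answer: -144036659774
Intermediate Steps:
(d(-53) + 269987)*(-491158 - 94788) = (456*(-53) + 269987)*(-491158 - 94788) = (-24168 + 269987)*(-585946) = 245819*(-585946) = -144036659774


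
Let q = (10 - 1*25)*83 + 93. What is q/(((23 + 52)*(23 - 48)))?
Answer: 384/625 ≈ 0.61440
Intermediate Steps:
q = -1152 (q = (10 - 25)*83 + 93 = -15*83 + 93 = -1245 + 93 = -1152)
q/(((23 + 52)*(23 - 48))) = -1152*1/((23 - 48)*(23 + 52)) = -1152/(75*(-25)) = -1152/(-1875) = -1152*(-1/1875) = 384/625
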